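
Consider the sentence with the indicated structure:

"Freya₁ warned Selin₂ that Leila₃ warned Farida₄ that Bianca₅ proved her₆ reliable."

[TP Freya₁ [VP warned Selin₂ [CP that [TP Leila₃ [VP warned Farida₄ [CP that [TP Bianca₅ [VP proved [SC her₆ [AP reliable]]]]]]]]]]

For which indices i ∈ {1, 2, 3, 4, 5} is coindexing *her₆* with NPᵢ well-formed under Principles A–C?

*her* is a pronoun, so Principle B applies: it must be free in its binding domain.
Binding domain of *her₆*: the embedded TP, whose subject is Bianca₅.
*Freya₁* c-commands the pronoun but from outside its binding domain, and is not c-commanded by it → coindexation permitted.
*Selin₂* c-commands the pronoun but from outside its binding domain, and is not c-commanded by it → coindexation permitted.
*Leila₃* c-commands the pronoun but from outside its binding domain, and is not c-commanded by it → coindexation permitted.
*Farida₄* c-commands the pronoun but from outside its binding domain, and is not c-commanded by it → coindexation permitted.
*Bianca₅* c-commands the pronoun within its binding domain → coindexation would violate Principle B.

{1, 2, 3, 4}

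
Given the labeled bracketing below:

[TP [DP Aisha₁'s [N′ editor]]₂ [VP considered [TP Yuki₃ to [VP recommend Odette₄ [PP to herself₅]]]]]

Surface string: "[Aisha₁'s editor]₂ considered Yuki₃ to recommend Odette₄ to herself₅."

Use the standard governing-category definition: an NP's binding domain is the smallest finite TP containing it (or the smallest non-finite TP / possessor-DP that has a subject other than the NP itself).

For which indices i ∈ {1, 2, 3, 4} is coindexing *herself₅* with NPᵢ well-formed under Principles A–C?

*herself* is an anaphor, so Principle A applies: it must be bound in its binding domain.
Binding domain of *herself₅*: the embedded TP, whose subject is Yuki₃.
*Aisha₁* does not c-command the anaphor → cannot bind it.
*[Aisha₁'s editor]₂* c-commands the anaphor but is outside its binding domain → cannot satisfy Principle A.
*Yuki₃* c-commands the anaphor within its binding domain → licit binder.
*Odette₄* c-commands the anaphor within its binding domain → licit binder.

{3, 4}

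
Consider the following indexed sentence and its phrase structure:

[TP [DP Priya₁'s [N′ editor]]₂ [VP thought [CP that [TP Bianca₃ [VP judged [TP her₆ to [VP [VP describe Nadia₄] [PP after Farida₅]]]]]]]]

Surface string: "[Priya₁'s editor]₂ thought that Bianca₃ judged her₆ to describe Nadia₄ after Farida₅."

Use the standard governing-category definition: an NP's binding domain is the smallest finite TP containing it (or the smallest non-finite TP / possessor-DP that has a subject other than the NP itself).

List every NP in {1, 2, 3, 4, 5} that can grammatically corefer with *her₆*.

{1, 2}

*her* is a pronoun, so Principle B applies: it must be free in its binding domain.
Binding domain of *her₆*: the embedded TP, whose subject is Bianca₃.
*Priya₁* and the pronoun do not c-command one another → neither Principle B nor Principle C is at stake; coindexation permitted.
*[Priya₁'s editor]₂* c-commands the pronoun but from outside its binding domain, and is not c-commanded by it → coindexation permitted.
*Bianca₃* c-commands the pronoun within its binding domain → coindexation would violate Principle B.
*Nadia₄*: the pronoun c-commands this R-expression → coindexation would violate Principle C on *Nadia₄*.
*Farida₅*: the pronoun c-commands this R-expression → coindexation would violate Principle C on *Farida₅*.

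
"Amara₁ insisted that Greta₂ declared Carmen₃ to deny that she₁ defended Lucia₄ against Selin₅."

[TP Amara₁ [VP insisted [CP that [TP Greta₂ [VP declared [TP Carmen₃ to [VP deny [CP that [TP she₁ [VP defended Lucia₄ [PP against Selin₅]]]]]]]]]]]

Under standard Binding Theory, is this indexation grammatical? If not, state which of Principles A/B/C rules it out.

The two coindexed NPs are *Amara₁* and *she₁*.
*she₁* is a pronoun; nothing c-commands it within its binding domain (the embedded TP.), so Principle B holds trivially.
*Amara₁* is an R-expression; *she₁* does not c-command it, and no other NP shares its index, so Principle C is satisfied.
All principles are respected.

grammatical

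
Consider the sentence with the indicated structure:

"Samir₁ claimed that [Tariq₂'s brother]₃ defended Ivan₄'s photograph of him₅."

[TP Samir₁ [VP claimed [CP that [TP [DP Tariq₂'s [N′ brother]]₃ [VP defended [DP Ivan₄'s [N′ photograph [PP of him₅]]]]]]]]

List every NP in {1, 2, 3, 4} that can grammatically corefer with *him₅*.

{1, 2, 3}

*him* is a pronoun, so Principle B applies: it must be free in its binding domain.
Binding domain of *him₅*: the possessed DP, whose subject is Ivan₄.
*Samir₁* c-commands the pronoun but from outside its binding domain, and is not c-commanded by it → coindexation permitted.
*Tariq₂* and the pronoun do not c-command one another → neither Principle B nor Principle C is at stake; coindexation permitted.
*[Tariq₂'s brother]₃* c-commands the pronoun but from outside its binding domain, and is not c-commanded by it → coindexation permitted.
*Ivan₄* c-commands the pronoun within its binding domain → coindexation would violate Principle B.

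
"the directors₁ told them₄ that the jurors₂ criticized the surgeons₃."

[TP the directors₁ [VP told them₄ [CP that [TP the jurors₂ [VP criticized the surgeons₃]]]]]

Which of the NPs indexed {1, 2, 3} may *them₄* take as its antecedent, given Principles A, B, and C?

none

*them* is a pronoun, so Principle B applies: it must be free in its binding domain.
Binding domain of *them₄*: the matrix TP, whose subject is the directors₁.
*the directors₁* c-commands the pronoun within its binding domain → coindexation would violate Principle B.
*the jurors₂*: the pronoun c-commands this R-expression → coindexation would violate Principle C on *the jurors₂*.
*the surgeons₃*: the pronoun c-commands this R-expression → coindexation would violate Principle C on *the surgeons₃*.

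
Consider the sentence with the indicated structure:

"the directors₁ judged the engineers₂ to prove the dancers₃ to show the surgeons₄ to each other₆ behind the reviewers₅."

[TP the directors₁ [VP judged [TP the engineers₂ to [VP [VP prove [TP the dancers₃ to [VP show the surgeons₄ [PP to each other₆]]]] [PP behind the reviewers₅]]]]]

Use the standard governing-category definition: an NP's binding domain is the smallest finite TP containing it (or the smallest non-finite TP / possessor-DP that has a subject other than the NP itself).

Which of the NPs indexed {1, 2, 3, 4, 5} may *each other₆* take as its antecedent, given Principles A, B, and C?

*each other* is an anaphor, so Principle A applies: it must be bound in its binding domain.
Binding domain of *each other₆*: the embedded TP, whose subject is the dancers₃.
*the directors₁* c-commands the anaphor but is outside its binding domain → cannot satisfy Principle A.
*the engineers₂* c-commands the anaphor but is outside its binding domain → cannot satisfy Principle A.
*the dancers₃* c-commands the anaphor within its binding domain → licit binder.
*the surgeons₄* c-commands the anaphor within its binding domain → licit binder.
*the reviewers₅* does not c-command the anaphor → cannot bind it.

{3, 4}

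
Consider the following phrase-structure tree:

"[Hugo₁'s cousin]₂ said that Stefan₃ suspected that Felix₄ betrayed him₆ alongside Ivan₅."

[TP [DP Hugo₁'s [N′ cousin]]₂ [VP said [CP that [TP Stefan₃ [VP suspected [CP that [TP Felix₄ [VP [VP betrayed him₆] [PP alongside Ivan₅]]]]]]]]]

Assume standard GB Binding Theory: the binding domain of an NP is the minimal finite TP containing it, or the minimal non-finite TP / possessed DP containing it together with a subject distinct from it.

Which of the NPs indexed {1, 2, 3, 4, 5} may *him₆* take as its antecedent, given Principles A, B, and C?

{1, 2, 3, 5}

*him* is a pronoun, so Principle B applies: it must be free in its binding domain.
Binding domain of *him₆*: the embedded TP, whose subject is Felix₄.
*Hugo₁* and the pronoun do not c-command one another → neither Principle B nor Principle C is at stake; coindexation permitted.
*[Hugo₁'s cousin]₂* c-commands the pronoun but from outside its binding domain, and is not c-commanded by it → coindexation permitted.
*Stefan₃* c-commands the pronoun but from outside its binding domain, and is not c-commanded by it → coindexation permitted.
*Felix₄* c-commands the pronoun within its binding domain → coindexation would violate Principle B.
*Ivan₅* and the pronoun do not c-command one another → neither Principle B nor Principle C is at stake; coindexation permitted.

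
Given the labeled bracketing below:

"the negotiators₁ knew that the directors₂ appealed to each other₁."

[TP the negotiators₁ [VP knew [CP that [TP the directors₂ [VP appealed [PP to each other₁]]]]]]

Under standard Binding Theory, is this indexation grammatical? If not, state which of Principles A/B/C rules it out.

Principle A

The two coindexed NPs are *the negotiators₁* and *each other₁*.
*each other₁* is an anaphor. Principle A requires it to be bound within its binding domain — the embedded TP, whose subject is the directors₂.
Within that domain it is c-commanded by *the directors₂*, which does not share its index.
*the negotiators₁* does c-command the anaphor, but from outside its binding domain.
The anaphor is unbound in its domain → Principle A violation.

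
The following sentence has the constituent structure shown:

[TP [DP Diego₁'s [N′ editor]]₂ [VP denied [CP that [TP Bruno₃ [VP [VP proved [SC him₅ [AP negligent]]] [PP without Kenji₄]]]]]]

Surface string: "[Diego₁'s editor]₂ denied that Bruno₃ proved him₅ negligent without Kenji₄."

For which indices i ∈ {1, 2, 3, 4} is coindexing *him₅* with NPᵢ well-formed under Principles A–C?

*him* is a pronoun, so Principle B applies: it must be free in its binding domain.
Binding domain of *him₅*: the embedded TP, whose subject is Bruno₃.
*Diego₁* and the pronoun do not c-command one another → neither Principle B nor Principle C is at stake; coindexation permitted.
*[Diego₁'s editor]₂* c-commands the pronoun but from outside its binding domain, and is not c-commanded by it → coindexation permitted.
*Bruno₃* c-commands the pronoun within its binding domain → coindexation would violate Principle B.
*Kenji₄* and the pronoun do not c-command one another → neither Principle B nor Principle C is at stake; coindexation permitted.

{1, 2, 4}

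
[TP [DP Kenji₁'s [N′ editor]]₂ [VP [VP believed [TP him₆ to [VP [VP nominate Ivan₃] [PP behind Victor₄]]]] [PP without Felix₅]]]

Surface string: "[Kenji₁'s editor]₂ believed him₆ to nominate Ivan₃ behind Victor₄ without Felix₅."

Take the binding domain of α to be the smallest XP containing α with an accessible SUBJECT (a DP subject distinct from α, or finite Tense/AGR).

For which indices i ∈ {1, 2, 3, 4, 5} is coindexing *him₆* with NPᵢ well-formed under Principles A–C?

*him* is a pronoun, so Principle B applies: it must be free in its binding domain.
Binding domain of *him₆*: the matrix TP, whose subject is [Kenji₁'s editor]₂.
*Kenji₁* and the pronoun do not c-command one another → neither Principle B nor Principle C is at stake; coindexation permitted.
*[Kenji₁'s editor]₂* c-commands the pronoun within its binding domain → coindexation would violate Principle B.
*Ivan₃*: the pronoun c-commands this R-expression → coindexation would violate Principle C on *Ivan₃*.
*Victor₄*: the pronoun c-commands this R-expression → coindexation would violate Principle C on *Victor₄*.
*Felix₅* and the pronoun do not c-command one another → neither Principle B nor Principle C is at stake; coindexation permitted.

{1, 5}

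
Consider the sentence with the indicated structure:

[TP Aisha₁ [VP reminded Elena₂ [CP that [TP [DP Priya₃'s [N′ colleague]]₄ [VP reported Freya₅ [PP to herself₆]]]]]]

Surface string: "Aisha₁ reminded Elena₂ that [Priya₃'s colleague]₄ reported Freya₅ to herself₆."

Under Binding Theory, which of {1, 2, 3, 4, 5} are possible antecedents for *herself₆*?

{4, 5}

*herself* is an anaphor, so Principle A applies: it must be bound in its binding domain.
Binding domain of *herself₆*: the embedded TP, whose subject is [Priya₃'s colleague]₄.
*Aisha₁* c-commands the anaphor but is outside its binding domain → cannot satisfy Principle A.
*Elena₂* c-commands the anaphor but is outside its binding domain → cannot satisfy Principle A.
*Priya₃* does not c-command the anaphor → cannot bind it.
*[Priya₃'s colleague]₄* c-commands the anaphor within its binding domain → licit binder.
*Freya₅* c-commands the anaphor within its binding domain → licit binder.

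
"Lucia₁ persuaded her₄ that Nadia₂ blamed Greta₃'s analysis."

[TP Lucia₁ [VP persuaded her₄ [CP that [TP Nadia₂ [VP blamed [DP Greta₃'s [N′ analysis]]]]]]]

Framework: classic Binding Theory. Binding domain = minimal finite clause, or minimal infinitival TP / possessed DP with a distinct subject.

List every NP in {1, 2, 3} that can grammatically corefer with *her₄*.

none

*her* is a pronoun, so Principle B applies: it must be free in its binding domain.
Binding domain of *her₄*: the matrix TP, whose subject is Lucia₁.
*Lucia₁* c-commands the pronoun within its binding domain → coindexation would violate Principle B.
*Nadia₂*: the pronoun c-commands this R-expression → coindexation would violate Principle C on *Nadia₂*.
*Greta₃*: the pronoun c-commands this R-expression → coindexation would violate Principle C on *Greta₃*.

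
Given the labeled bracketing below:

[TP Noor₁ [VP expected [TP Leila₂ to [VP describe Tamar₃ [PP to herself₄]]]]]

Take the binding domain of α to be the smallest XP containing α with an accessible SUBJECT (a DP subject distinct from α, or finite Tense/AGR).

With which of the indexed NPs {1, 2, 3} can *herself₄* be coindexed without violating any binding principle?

{2, 3}

*herself* is an anaphor, so Principle A applies: it must be bound in its binding domain.
Binding domain of *herself₄*: the embedded TP, whose subject is Leila₂.
*Noor₁* c-commands the anaphor but is outside its binding domain → cannot satisfy Principle A.
*Leila₂* c-commands the anaphor within its binding domain → licit binder.
*Tamar₃* c-commands the anaphor within its binding domain → licit binder.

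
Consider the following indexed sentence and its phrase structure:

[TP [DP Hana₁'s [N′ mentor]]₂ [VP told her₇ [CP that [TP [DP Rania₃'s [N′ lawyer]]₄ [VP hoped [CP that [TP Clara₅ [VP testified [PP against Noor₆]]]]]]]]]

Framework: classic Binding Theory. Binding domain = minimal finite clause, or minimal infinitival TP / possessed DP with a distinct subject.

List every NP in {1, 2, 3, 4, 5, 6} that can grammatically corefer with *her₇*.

{1}

*her* is a pronoun, so Principle B applies: it must be free in its binding domain.
Binding domain of *her₇*: the matrix TP, whose subject is [Hana₁'s mentor]₂.
*Hana₁* and the pronoun do not c-command one another → neither Principle B nor Principle C is at stake; coindexation permitted.
*[Hana₁'s mentor]₂* c-commands the pronoun within its binding domain → coindexation would violate Principle B.
*Rania₃*: the pronoun c-commands this R-expression → coindexation would violate Principle C on *Rania₃*.
*[Rania₃'s lawyer]₄*: the pronoun c-commands this R-expression → coindexation would violate Principle C on *[Rania₃'s lawyer]₄*.
*Clara₅*: the pronoun c-commands this R-expression → coindexation would violate Principle C on *Clara₅*.
*Noor₆*: the pronoun c-commands this R-expression → coindexation would violate Principle C on *Noor₆*.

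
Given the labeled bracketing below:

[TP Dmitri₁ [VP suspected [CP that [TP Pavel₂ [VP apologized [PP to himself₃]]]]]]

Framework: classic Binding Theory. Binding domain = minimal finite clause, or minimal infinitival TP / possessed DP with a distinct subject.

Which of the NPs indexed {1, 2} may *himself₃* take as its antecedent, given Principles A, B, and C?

*himself* is an anaphor, so Principle A applies: it must be bound in its binding domain.
Binding domain of *himself₃*: the embedded TP, whose subject is Pavel₂.
*Dmitri₁* c-commands the anaphor but is outside its binding domain → cannot satisfy Principle A.
*Pavel₂* c-commands the anaphor within its binding domain → licit binder.

{2}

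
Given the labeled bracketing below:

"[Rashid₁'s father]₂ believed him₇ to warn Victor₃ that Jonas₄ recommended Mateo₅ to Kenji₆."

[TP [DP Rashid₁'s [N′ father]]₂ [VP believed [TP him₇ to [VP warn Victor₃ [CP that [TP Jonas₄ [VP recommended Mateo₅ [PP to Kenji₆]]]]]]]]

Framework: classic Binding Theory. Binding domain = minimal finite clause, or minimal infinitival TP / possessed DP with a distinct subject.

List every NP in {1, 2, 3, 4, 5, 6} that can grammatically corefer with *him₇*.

{1}

*him* is a pronoun, so Principle B applies: it must be free in its binding domain.
Binding domain of *him₇*: the matrix TP, whose subject is [Rashid₁'s father]₂.
*Rashid₁* and the pronoun do not c-command one another → neither Principle B nor Principle C is at stake; coindexation permitted.
*[Rashid₁'s father]₂* c-commands the pronoun within its binding domain → coindexation would violate Principle B.
*Victor₃*: the pronoun c-commands this R-expression → coindexation would violate Principle C on *Victor₃*.
*Jonas₄*: the pronoun c-commands this R-expression → coindexation would violate Principle C on *Jonas₄*.
*Mateo₅*: the pronoun c-commands this R-expression → coindexation would violate Principle C on *Mateo₅*.
*Kenji₆*: the pronoun c-commands this R-expression → coindexation would violate Principle C on *Kenji₆*.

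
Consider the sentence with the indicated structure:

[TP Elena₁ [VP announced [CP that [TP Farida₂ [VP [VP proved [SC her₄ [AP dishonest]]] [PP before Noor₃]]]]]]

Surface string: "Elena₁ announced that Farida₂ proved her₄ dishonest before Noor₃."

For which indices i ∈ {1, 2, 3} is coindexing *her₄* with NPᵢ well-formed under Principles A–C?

*her* is a pronoun, so Principle B applies: it must be free in its binding domain.
Binding domain of *her₄*: the embedded TP, whose subject is Farida₂.
*Elena₁* c-commands the pronoun but from outside its binding domain, and is not c-commanded by it → coindexation permitted.
*Farida₂* c-commands the pronoun within its binding domain → coindexation would violate Principle B.
*Noor₃* and the pronoun do not c-command one another → neither Principle B nor Principle C is at stake; coindexation permitted.

{1, 3}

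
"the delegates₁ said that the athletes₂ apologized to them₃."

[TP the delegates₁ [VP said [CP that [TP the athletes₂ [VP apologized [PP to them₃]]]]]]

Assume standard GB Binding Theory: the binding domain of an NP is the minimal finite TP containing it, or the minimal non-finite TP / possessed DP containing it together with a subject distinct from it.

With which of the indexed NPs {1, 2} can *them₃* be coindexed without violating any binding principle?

*them* is a pronoun, so Principle B applies: it must be free in its binding domain.
Binding domain of *them₃*: the embedded TP, whose subject is the athletes₂.
*the delegates₁* c-commands the pronoun but from outside its binding domain, and is not c-commanded by it → coindexation permitted.
*the athletes₂* c-commands the pronoun within its binding domain → coindexation would violate Principle B.

{1}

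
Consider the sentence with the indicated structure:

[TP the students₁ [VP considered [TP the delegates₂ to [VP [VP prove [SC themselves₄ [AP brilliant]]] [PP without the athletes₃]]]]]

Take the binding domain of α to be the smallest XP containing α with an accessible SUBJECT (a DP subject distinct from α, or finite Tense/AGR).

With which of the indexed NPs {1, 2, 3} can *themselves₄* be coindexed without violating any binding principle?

{2}

*themselves* is an anaphor, so Principle A applies: it must be bound in its binding domain.
Binding domain of *themselves₄*: the embedded TP, whose subject is the delegates₂.
*the students₁* c-commands the anaphor but is outside its binding domain → cannot satisfy Principle A.
*the delegates₂* c-commands the anaphor within its binding domain → licit binder.
*the athletes₃* does not c-command the anaphor → cannot bind it.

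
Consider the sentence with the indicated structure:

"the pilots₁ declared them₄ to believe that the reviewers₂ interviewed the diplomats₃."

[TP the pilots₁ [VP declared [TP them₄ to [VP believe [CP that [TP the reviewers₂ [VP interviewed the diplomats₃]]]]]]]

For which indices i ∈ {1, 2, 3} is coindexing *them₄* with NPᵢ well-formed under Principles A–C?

*them* is a pronoun, so Principle B applies: it must be free in its binding domain.
Binding domain of *them₄*: the matrix TP, whose subject is the pilots₁.
*the pilots₁* c-commands the pronoun within its binding domain → coindexation would violate Principle B.
*the reviewers₂*: the pronoun c-commands this R-expression → coindexation would violate Principle C on *the reviewers₂*.
*the diplomats₃*: the pronoun c-commands this R-expression → coindexation would violate Principle C on *the diplomats₃*.

none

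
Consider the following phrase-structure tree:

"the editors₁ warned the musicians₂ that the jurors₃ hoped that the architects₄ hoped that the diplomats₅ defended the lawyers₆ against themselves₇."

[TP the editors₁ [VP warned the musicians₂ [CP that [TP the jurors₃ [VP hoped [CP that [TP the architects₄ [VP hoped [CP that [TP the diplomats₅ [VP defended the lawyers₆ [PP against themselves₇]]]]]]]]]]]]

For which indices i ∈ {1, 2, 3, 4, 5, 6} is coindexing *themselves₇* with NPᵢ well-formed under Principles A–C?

{5, 6}

*themselves* is an anaphor, so Principle A applies: it must be bound in its binding domain.
Binding domain of *themselves₇*: the embedded TP, whose subject is the diplomats₅.
*the editors₁* c-commands the anaphor but is outside its binding domain → cannot satisfy Principle A.
*the musicians₂* c-commands the anaphor but is outside its binding domain → cannot satisfy Principle A.
*the jurors₃* c-commands the anaphor but is outside its binding domain → cannot satisfy Principle A.
*the architects₄* c-commands the anaphor but is outside its binding domain → cannot satisfy Principle A.
*the diplomats₅* c-commands the anaphor within its binding domain → licit binder.
*the lawyers₆* c-commands the anaphor within its binding domain → licit binder.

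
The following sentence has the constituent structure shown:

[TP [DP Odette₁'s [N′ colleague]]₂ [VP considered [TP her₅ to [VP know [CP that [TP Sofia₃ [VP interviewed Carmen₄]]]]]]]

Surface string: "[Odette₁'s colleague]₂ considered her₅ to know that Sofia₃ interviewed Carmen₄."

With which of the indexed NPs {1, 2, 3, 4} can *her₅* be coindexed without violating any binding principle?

{1}

*her* is a pronoun, so Principle B applies: it must be free in its binding domain.
Binding domain of *her₅*: the matrix TP, whose subject is [Odette₁'s colleague]₂.
*Odette₁* and the pronoun do not c-command one another → neither Principle B nor Principle C is at stake; coindexation permitted.
*[Odette₁'s colleague]₂* c-commands the pronoun within its binding domain → coindexation would violate Principle B.
*Sofia₃*: the pronoun c-commands this R-expression → coindexation would violate Principle C on *Sofia₃*.
*Carmen₄*: the pronoun c-commands this R-expression → coindexation would violate Principle C on *Carmen₄*.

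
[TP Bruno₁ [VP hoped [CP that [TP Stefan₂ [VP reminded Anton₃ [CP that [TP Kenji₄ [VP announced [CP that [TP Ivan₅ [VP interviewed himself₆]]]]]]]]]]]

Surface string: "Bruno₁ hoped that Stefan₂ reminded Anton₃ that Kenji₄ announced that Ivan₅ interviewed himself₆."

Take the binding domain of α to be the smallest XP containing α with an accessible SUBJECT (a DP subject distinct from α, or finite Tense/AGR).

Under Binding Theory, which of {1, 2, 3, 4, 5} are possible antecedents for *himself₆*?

*himself* is an anaphor, so Principle A applies: it must be bound in its binding domain.
Binding domain of *himself₆*: the embedded TP, whose subject is Ivan₅.
*Bruno₁* c-commands the anaphor but is outside its binding domain → cannot satisfy Principle A.
*Stefan₂* c-commands the anaphor but is outside its binding domain → cannot satisfy Principle A.
*Anton₃* c-commands the anaphor but is outside its binding domain → cannot satisfy Principle A.
*Kenji₄* c-commands the anaphor but is outside its binding domain → cannot satisfy Principle A.
*Ivan₅* c-commands the anaphor within its binding domain → licit binder.

{5}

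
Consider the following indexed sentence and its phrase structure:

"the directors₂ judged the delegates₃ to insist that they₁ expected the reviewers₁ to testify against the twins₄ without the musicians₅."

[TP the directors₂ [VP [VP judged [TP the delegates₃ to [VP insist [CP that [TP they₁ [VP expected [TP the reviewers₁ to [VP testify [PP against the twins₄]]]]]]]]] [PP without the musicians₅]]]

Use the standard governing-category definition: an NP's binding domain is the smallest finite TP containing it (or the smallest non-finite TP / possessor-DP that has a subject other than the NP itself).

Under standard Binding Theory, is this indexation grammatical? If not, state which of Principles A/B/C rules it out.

Principle C

The two coindexed NPs are *they₁* and *the reviewers₁*.
*the reviewers₁* is an R-expression. Principle C requires it to be free everywhere.
*they₁* c-commands it and carries the same index.
The R-expression is bound → Principle C violation.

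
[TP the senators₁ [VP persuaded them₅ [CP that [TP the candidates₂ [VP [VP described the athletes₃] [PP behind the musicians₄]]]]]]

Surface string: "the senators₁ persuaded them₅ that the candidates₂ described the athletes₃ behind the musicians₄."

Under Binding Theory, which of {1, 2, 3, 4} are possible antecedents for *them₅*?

none

*them* is a pronoun, so Principle B applies: it must be free in its binding domain.
Binding domain of *them₅*: the matrix TP, whose subject is the senators₁.
*the senators₁* c-commands the pronoun within its binding domain → coindexation would violate Principle B.
*the candidates₂*: the pronoun c-commands this R-expression → coindexation would violate Principle C on *the candidates₂*.
*the athletes₃*: the pronoun c-commands this R-expression → coindexation would violate Principle C on *the athletes₃*.
*the musicians₄*: the pronoun c-commands this R-expression → coindexation would violate Principle C on *the musicians₄*.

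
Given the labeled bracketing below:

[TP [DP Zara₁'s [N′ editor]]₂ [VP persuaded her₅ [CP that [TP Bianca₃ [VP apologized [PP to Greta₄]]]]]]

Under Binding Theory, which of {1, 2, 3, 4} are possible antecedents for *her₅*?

*her* is a pronoun, so Principle B applies: it must be free in its binding domain.
Binding domain of *her₅*: the matrix TP, whose subject is [Zara₁'s editor]₂.
*Zara₁* and the pronoun do not c-command one another → neither Principle B nor Principle C is at stake; coindexation permitted.
*[Zara₁'s editor]₂* c-commands the pronoun within its binding domain → coindexation would violate Principle B.
*Bianca₃*: the pronoun c-commands this R-expression → coindexation would violate Principle C on *Bianca₃*.
*Greta₄*: the pronoun c-commands this R-expression → coindexation would violate Principle C on *Greta₄*.

{1}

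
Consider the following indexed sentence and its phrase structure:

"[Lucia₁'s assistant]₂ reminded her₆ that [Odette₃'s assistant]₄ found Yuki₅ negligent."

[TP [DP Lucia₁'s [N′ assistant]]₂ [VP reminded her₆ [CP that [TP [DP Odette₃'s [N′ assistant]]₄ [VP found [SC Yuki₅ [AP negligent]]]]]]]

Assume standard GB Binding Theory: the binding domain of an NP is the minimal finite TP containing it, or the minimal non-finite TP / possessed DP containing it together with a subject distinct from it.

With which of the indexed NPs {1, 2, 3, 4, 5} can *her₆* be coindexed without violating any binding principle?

{1}

*her* is a pronoun, so Principle B applies: it must be free in its binding domain.
Binding domain of *her₆*: the matrix TP, whose subject is [Lucia₁'s assistant]₂.
*Lucia₁* and the pronoun do not c-command one another → neither Principle B nor Principle C is at stake; coindexation permitted.
*[Lucia₁'s assistant]₂* c-commands the pronoun within its binding domain → coindexation would violate Principle B.
*Odette₃*: the pronoun c-commands this R-expression → coindexation would violate Principle C on *Odette₃*.
*[Odette₃'s assistant]₄*: the pronoun c-commands this R-expression → coindexation would violate Principle C on *[Odette₃'s assistant]₄*.
*Yuki₅*: the pronoun c-commands this R-expression → coindexation would violate Principle C on *Yuki₅*.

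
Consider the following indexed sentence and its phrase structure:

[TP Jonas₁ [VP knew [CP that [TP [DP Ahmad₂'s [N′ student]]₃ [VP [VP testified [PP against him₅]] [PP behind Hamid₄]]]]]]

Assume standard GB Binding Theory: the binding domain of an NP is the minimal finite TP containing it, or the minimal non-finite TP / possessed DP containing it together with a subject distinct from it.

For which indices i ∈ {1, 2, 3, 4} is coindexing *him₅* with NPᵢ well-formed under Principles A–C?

*him* is a pronoun, so Principle B applies: it must be free in its binding domain.
Binding domain of *him₅*: the embedded TP, whose subject is [Ahmad₂'s student]₃.
*Jonas₁* c-commands the pronoun but from outside its binding domain, and is not c-commanded by it → coindexation permitted.
*Ahmad₂* and the pronoun do not c-command one another → neither Principle B nor Principle C is at stake; coindexation permitted.
*[Ahmad₂'s student]₃* c-commands the pronoun within its binding domain → coindexation would violate Principle B.
*Hamid₄* and the pronoun do not c-command one another → neither Principle B nor Principle C is at stake; coindexation permitted.

{1, 2, 4}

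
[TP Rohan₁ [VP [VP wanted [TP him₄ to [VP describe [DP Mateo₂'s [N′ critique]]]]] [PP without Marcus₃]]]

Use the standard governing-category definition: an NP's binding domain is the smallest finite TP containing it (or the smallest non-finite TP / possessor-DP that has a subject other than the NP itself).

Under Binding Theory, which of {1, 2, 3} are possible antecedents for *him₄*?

{3}

*him* is a pronoun, so Principle B applies: it must be free in its binding domain.
Binding domain of *him₄*: the matrix TP, whose subject is Rohan₁.
*Rohan₁* c-commands the pronoun within its binding domain → coindexation would violate Principle B.
*Mateo₂*: the pronoun c-commands this R-expression → coindexation would violate Principle C on *Mateo₂*.
*Marcus₃* and the pronoun do not c-command one another → neither Principle B nor Principle C is at stake; coindexation permitted.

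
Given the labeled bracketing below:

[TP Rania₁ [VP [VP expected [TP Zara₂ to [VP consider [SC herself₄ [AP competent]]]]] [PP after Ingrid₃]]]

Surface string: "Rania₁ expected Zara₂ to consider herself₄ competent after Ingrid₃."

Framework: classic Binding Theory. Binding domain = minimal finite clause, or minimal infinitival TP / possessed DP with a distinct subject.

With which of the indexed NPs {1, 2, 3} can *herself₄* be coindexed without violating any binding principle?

*herself* is an anaphor, so Principle A applies: it must be bound in its binding domain.
Binding domain of *herself₄*: the embedded TP, whose subject is Zara₂.
*Rania₁* c-commands the anaphor but is outside its binding domain → cannot satisfy Principle A.
*Zara₂* c-commands the anaphor within its binding domain → licit binder.
*Ingrid₃* does not c-command the anaphor → cannot bind it.

{2}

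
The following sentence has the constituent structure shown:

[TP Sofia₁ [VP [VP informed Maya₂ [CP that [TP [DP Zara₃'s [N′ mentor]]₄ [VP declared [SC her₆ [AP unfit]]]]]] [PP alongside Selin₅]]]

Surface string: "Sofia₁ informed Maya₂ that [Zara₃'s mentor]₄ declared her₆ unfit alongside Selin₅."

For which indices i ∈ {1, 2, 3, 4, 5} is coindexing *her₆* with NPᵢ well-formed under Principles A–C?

*her* is a pronoun, so Principle B applies: it must be free in its binding domain.
Binding domain of *her₆*: the embedded TP, whose subject is [Zara₃'s mentor]₄.
*Sofia₁* c-commands the pronoun but from outside its binding domain, and is not c-commanded by it → coindexation permitted.
*Maya₂* c-commands the pronoun but from outside its binding domain, and is not c-commanded by it → coindexation permitted.
*Zara₃* and the pronoun do not c-command one another → neither Principle B nor Principle C is at stake; coindexation permitted.
*[Zara₃'s mentor]₄* c-commands the pronoun within its binding domain → coindexation would violate Principle B.
*Selin₅* and the pronoun do not c-command one another → neither Principle B nor Principle C is at stake; coindexation permitted.

{1, 2, 3, 5}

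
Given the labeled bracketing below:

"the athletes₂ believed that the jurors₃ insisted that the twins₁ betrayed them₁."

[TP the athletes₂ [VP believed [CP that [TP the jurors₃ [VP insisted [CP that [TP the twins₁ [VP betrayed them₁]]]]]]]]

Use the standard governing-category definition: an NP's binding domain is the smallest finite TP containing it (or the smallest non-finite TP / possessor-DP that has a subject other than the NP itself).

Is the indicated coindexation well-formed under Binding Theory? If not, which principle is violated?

The two coindexed NPs are *the twins₁* and *them₁*.
*them₁* is a pronoun. Its binding domain is the embedded TP, whose subject is the twins₁.
*the twins₁* c-commands it within that domain and carries the same index.
The pronoun is locally bound → Principle B violation.

Principle B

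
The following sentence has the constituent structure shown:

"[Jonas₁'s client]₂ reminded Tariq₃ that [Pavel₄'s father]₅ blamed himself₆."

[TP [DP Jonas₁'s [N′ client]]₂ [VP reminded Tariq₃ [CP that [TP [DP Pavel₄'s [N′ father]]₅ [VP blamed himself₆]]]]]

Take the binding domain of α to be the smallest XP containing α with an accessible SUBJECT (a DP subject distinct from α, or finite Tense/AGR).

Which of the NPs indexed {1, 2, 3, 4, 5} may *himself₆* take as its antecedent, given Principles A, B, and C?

*himself* is an anaphor, so Principle A applies: it must be bound in its binding domain.
Binding domain of *himself₆*: the embedded TP, whose subject is [Pavel₄'s father]₅.
*Jonas₁* does not c-command the anaphor → cannot bind it.
*[Jonas₁'s client]₂* c-commands the anaphor but is outside its binding domain → cannot satisfy Principle A.
*Tariq₃* c-commands the anaphor but is outside its binding domain → cannot satisfy Principle A.
*Pavel₄* does not c-command the anaphor → cannot bind it.
*[Pavel₄'s father]₅* c-commands the anaphor within its binding domain → licit binder.

{5}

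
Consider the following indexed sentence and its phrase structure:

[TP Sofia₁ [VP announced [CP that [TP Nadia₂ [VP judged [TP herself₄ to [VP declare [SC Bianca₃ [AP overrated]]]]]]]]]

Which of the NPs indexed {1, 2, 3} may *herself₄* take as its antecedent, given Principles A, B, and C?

{2}

*herself* is an anaphor, so Principle A applies: it must be bound in its binding domain.
Binding domain of *herself₄*: the embedded TP, whose subject is Nadia₂.
*Sofia₁* c-commands the anaphor but is outside its binding domain → cannot satisfy Principle A.
*Nadia₂* c-commands the anaphor within its binding domain → licit binder.
*Bianca₃* does not c-command the anaphor → cannot bind it.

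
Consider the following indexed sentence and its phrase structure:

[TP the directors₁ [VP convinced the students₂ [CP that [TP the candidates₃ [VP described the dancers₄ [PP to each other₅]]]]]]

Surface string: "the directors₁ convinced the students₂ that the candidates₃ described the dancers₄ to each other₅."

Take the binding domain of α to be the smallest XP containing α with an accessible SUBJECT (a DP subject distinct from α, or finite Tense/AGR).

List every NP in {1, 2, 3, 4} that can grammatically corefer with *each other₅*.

{3, 4}

*each other* is an anaphor, so Principle A applies: it must be bound in its binding domain.
Binding domain of *each other₅*: the embedded TP, whose subject is the candidates₃.
*the directors₁* c-commands the anaphor but is outside its binding domain → cannot satisfy Principle A.
*the students₂* c-commands the anaphor but is outside its binding domain → cannot satisfy Principle A.
*the candidates₃* c-commands the anaphor within its binding domain → licit binder.
*the dancers₄* c-commands the anaphor within its binding domain → licit binder.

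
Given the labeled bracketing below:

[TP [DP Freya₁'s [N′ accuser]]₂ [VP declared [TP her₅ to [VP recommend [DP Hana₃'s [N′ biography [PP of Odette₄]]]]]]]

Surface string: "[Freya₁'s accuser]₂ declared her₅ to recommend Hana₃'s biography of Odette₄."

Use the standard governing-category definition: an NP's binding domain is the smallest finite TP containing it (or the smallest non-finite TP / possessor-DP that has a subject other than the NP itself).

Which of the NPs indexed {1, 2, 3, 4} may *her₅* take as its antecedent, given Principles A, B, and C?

*her* is a pronoun, so Principle B applies: it must be free in its binding domain.
Binding domain of *her₅*: the matrix TP, whose subject is [Freya₁'s accuser]₂.
*Freya₁* and the pronoun do not c-command one another → neither Principle B nor Principle C is at stake; coindexation permitted.
*[Freya₁'s accuser]₂* c-commands the pronoun within its binding domain → coindexation would violate Principle B.
*Hana₃*: the pronoun c-commands this R-expression → coindexation would violate Principle C on *Hana₃*.
*Odette₄*: the pronoun c-commands this R-expression → coindexation would violate Principle C on *Odette₄*.

{1}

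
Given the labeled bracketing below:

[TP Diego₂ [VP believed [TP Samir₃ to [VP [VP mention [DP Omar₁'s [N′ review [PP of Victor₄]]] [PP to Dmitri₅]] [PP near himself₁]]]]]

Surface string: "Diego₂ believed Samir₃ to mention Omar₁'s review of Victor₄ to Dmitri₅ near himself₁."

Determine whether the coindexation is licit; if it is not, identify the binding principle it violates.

Principle A

The two coindexed NPs are *Omar₁* and *himself₁*.
*himself₁* is an anaphor. Principle A requires it to be bound within its binding domain — the embedded TP, whose subject is Samir₃.
Within that domain it is c-commanded by *Samir₃*, which does not share its index.
*Omar₁* does not c-command the anaphor at all.
The anaphor is unbound in its domain → Principle A violation.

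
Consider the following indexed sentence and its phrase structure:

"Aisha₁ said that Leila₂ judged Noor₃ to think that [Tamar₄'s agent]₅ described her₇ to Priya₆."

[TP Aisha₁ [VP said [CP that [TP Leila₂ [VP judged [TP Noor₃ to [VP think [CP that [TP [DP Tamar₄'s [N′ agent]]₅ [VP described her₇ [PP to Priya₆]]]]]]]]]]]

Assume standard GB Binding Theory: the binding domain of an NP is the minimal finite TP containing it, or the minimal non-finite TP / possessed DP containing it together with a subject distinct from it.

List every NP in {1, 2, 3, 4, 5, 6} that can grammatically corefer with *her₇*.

{1, 2, 3, 4}

*her* is a pronoun, so Principle B applies: it must be free in its binding domain.
Binding domain of *her₇*: the embedded TP, whose subject is [Tamar₄'s agent]₅.
*Aisha₁* c-commands the pronoun but from outside its binding domain, and is not c-commanded by it → coindexation permitted.
*Leila₂* c-commands the pronoun but from outside its binding domain, and is not c-commanded by it → coindexation permitted.
*Noor₃* c-commands the pronoun but from outside its binding domain, and is not c-commanded by it → coindexation permitted.
*Tamar₄* and the pronoun do not c-command one another → neither Principle B nor Principle C is at stake; coindexation permitted.
*[Tamar₄'s agent]₅* c-commands the pronoun within its binding domain → coindexation would violate Principle B.
*Priya₆*: the pronoun c-commands this R-expression → coindexation would violate Principle C on *Priya₆*.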